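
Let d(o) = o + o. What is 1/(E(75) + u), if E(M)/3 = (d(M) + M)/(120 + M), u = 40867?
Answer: 13/531316 ≈ 2.4468e-5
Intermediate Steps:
d(o) = 2*o
E(M) = 9*M/(120 + M) (E(M) = 3*((2*M + M)/(120 + M)) = 3*((3*M)/(120 + M)) = 3*(3*M/(120 + M)) = 9*M/(120 + M))
1/(E(75) + u) = 1/(9*75/(120 + 75) + 40867) = 1/(9*75/195 + 40867) = 1/(9*75*(1/195) + 40867) = 1/(45/13 + 40867) = 1/(531316/13) = 13/531316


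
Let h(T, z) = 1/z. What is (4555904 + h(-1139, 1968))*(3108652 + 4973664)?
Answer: 18116549852503267/492 ≈ 3.6822e+13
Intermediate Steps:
(4555904 + h(-1139, 1968))*(3108652 + 4973664) = (4555904 + 1/1968)*(3108652 + 4973664) = (4555904 + 1/1968)*8082316 = (8966019073/1968)*8082316 = 18116549852503267/492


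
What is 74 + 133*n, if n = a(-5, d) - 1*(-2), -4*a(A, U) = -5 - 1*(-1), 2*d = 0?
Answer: 473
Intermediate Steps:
d = 0 (d = (½)*0 = 0)
a(A, U) = 1 (a(A, U) = -(-5 - 1*(-1))/4 = -(-5 + 1)/4 = -¼*(-4) = 1)
n = 3 (n = 1 - 1*(-2) = 1 + 2 = 3)
74 + 133*n = 74 + 133*3 = 74 + 399 = 473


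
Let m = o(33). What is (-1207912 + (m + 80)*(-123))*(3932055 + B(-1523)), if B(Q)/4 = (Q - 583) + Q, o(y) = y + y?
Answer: -4802393533930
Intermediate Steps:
o(y) = 2*y
m = 66 (m = 2*33 = 66)
B(Q) = -2332 + 8*Q (B(Q) = 4*((Q - 583) + Q) = 4*((-583 + Q) + Q) = 4*(-583 + 2*Q) = -2332 + 8*Q)
(-1207912 + (m + 80)*(-123))*(3932055 + B(-1523)) = (-1207912 + (66 + 80)*(-123))*(3932055 + (-2332 + 8*(-1523))) = (-1207912 + 146*(-123))*(3932055 + (-2332 - 12184)) = (-1207912 - 17958)*(3932055 - 14516) = -1225870*3917539 = -4802393533930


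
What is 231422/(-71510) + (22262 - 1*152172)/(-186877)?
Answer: -16978792497/6681787135 ≈ -2.5411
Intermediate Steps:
231422/(-71510) + (22262 - 1*152172)/(-186877) = 231422*(-1/71510) + (22262 - 152172)*(-1/186877) = -115711/35755 - 129910*(-1/186877) = -115711/35755 + 129910/186877 = -16978792497/6681787135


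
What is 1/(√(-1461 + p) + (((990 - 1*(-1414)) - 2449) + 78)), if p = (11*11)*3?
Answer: 11/729 - I*√122/729 ≈ 0.015089 - 0.015151*I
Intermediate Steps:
p = 363 (p = 121*3 = 363)
1/(√(-1461 + p) + (((990 - 1*(-1414)) - 2449) + 78)) = 1/(√(-1461 + 363) + (((990 - 1*(-1414)) - 2449) + 78)) = 1/(√(-1098) + (((990 + 1414) - 2449) + 78)) = 1/(3*I*√122 + ((2404 - 2449) + 78)) = 1/(3*I*√122 + (-45 + 78)) = 1/(3*I*√122 + 33) = 1/(33 + 3*I*√122)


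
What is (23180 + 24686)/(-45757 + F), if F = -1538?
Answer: -47866/47295 ≈ -1.0121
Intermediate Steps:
(23180 + 24686)/(-45757 + F) = (23180 + 24686)/(-45757 - 1538) = 47866/(-47295) = 47866*(-1/47295) = -47866/47295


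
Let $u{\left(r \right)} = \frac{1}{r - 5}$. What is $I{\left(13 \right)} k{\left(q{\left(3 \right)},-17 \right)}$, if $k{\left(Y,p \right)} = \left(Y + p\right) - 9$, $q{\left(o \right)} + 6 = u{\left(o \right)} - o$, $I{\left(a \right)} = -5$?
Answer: $\frac{355}{2} \approx 177.5$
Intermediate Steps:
$u{\left(r \right)} = \frac{1}{-5 + r}$
$q{\left(o \right)} = -6 + \frac{1}{-5 + o} - o$ ($q{\left(o \right)} = -6 - \left(o - \frac{1}{-5 + o}\right) = -6 + \frac{1}{-5 + o} - o$)
$k{\left(Y,p \right)} = -9 + Y + p$
$I{\left(13 \right)} k{\left(q{\left(3 \right)},-17 \right)} = - 5 \left(-9 + \frac{31 - 3 - 3^{2}}{-5 + 3} - 17\right) = - 5 \left(-9 + \frac{31 - 3 - 9}{-2} - 17\right) = - 5 \left(-9 - \frac{31 - 3 - 9}{2} - 17\right) = - 5 \left(-9 - \frac{19}{2} - 17\right) = \left(-5\right) \left(- \frac{71}{2}\right) = \frac{355}{2}$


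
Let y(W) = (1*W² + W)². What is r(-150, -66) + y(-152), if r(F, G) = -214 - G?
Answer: 526794156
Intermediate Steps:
y(W) = (W + W²)² (y(W) = (W² + W)² = (W + W²)²)
r(-150, -66) + y(-152) = (-214 - 1*(-66)) + (-152)²*(1 - 152)² = (-214 + 66) + 23104*(-151)² = -148 + 23104*22801 = -148 + 526794304 = 526794156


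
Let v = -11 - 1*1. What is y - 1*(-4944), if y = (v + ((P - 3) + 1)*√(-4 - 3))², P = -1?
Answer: 5025 + 72*I*√7 ≈ 5025.0 + 190.49*I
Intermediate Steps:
v = -12 (v = -11 - 1 = -12)
y = (-12 - 3*I*√7)² (y = (-12 + ((-1 - 3) + 1)*√(-4 - 3))² = (-12 + (-4 + 1)*√(-7))² = (-12 - 3*I*√7)² ≈ 81.0 + 190.49*I)
y - 1*(-4944) = (81 + 72*I*√7) - 1*(-4944) = (81 + 72*I*√7) + 4944 = 5025 + 72*I*√7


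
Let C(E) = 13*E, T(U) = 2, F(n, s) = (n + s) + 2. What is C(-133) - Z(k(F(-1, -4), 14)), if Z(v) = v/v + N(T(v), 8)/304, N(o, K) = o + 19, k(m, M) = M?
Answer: -525941/304 ≈ -1730.1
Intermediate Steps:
F(n, s) = 2 + n + s
N(o, K) = 19 + o
Z(v) = 325/304 (Z(v) = v/v + (19 + 2)/304 = 1 + 21*(1/304) = 1 + 21/304 = 325/304)
C(-133) - Z(k(F(-1, -4), 14)) = 13*(-133) - 1*325/304 = -1729 - 325/304 = -525941/304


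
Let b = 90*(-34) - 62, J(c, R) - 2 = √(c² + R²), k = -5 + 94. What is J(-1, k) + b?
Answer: -3120 + √7922 ≈ -3031.0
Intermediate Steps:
k = 89
J(c, R) = 2 + √(R² + c²) (J(c, R) = 2 + √(c² + R²) = 2 + √(R² + c²))
b = -3122 (b = -3060 - 62 = -3122)
J(-1, k) + b = (2 + √(89² + (-1)²)) - 3122 = (2 + √(7921 + 1)) - 3122 = (2 + √7922) - 3122 = -3120 + √7922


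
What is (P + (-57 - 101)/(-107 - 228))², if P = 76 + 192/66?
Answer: 85566780324/13579225 ≈ 6301.3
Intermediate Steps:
P = 868/11 (P = 76 + 192*(1/66) = 76 + 32/11 = 868/11 ≈ 78.909)
(P + (-57 - 101)/(-107 - 228))² = (868/11 + (-57 - 101)/(-107 - 228))² = (868/11 - 158/(-335))² = (868/11 - 158*(-1/335))² = (868/11 + 158/335)² = (292518/3685)² = 85566780324/13579225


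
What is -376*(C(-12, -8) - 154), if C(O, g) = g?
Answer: 60912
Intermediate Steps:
-376*(C(-12, -8) - 154) = -376*(-8 - 154) = -376*(-162) = 60912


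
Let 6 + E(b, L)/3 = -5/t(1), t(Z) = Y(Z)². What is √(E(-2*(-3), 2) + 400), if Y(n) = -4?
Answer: √6097/4 ≈ 19.521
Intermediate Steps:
t(Z) = 16 (t(Z) = (-4)² = 16)
E(b, L) = -303/16 (E(b, L) = -18 + 3*(-5/16) = -18 - 15/16 = -303/16)
√(E(-2*(-3), 2) + 400) = √(-303/16 + 400) = √(6097/16) = √6097/4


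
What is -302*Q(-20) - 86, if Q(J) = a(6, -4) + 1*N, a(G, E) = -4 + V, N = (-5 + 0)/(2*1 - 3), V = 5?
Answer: -1898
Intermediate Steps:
N = 5 (N = -5/(2 - 3) = -5/(-1) = -5*(-1) = 5)
a(G, E) = 1 (a(G, E) = -4 + 5 = 1)
Q(J) = 6 (Q(J) = 1 + 1*5 = 1 + 5 = 6)
-302*Q(-20) - 86 = -302*6 - 86 = -1812 - 86 = -1898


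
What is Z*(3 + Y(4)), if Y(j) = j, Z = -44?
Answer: -308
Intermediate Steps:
Z*(3 + Y(4)) = -44*(3 + 4) = -44*7 = -308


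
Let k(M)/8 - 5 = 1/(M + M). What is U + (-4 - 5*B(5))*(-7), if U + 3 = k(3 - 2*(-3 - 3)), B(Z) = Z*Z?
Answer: 14104/15 ≈ 940.27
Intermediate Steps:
k(M) = 40 + 4/M (k(M) = 40 + 8/(M + M) = 40 + 8/((2*M)) = 40 + 8*(1/(2*M)) = 40 + 4/M)
B(Z) = Z**2
U = 559/15 (U = -3 + (40 + 4/(3 - 2*(-3 - 3))) = -3 + (40 + 4/(3 - 2*(-6))) = -3 + (40 + 4/(3 + 12)) = -3 + (40 + 4/15) = -3 + 604/15 = 559/15 ≈ 37.267)
U + (-4 - 5*B(5))*(-7) = 559/15 + (-4 - 5*5**2)*(-7) = 559/15 + (-4 - 5*25)*(-7) = 559/15 + (-4 - 125)*(-7) = 559/15 - 129*(-7) = 559/15 + 903 = 14104/15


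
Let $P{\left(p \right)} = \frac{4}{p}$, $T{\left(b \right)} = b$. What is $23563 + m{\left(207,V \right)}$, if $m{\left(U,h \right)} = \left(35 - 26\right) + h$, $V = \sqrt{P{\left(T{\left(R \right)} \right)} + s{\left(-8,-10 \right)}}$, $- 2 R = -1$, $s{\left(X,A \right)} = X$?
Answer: $23572$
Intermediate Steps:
$R = \frac{1}{2}$ ($R = \left(- \frac{1}{2}\right) \left(-1\right) = \frac{1}{2} \approx 0.5$)
$V = 0$ ($V = \sqrt{4 \frac{1}{\frac{1}{2}} - 8} = \sqrt{4 \cdot 2 - 8} = \sqrt{8 - 8} = \sqrt{0} = 0$)
$m{\left(U,h \right)} = 9 + h$
$23563 + m{\left(207,V \right)} = 23563 + \left(9 + 0\right) = 23563 + 9 = 23572$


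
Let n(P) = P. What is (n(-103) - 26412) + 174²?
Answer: 3761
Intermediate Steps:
(n(-103) - 26412) + 174² = (-103 - 26412) + 174² = -26515 + 30276 = 3761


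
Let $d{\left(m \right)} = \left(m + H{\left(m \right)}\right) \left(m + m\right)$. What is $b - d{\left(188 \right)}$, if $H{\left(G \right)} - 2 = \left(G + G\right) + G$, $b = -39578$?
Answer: $-323082$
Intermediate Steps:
$H{\left(G \right)} = 2 + 3 G$ ($H{\left(G \right)} = 2 + \left(\left(G + G\right) + G\right) = 2 + \left(2 G + G\right) = 2 + 3 G$)
$d{\left(m \right)} = 2 m \left(2 + 4 m\right)$ ($d{\left(m \right)} = \left(m + \left(2 + 3 m\right)\right) \left(m + m\right) = \left(2 + 4 m\right) 2 m = 2 m \left(2 + 4 m\right)$)
$b - d{\left(188 \right)} = -39578 - 4 \cdot 188 \left(1 + 2 \cdot 188\right) = -39578 - 4 \cdot 188 \left(1 + 376\right) = -39578 - 4 \cdot 188 \cdot 377 = -39578 - 283504 = -323082$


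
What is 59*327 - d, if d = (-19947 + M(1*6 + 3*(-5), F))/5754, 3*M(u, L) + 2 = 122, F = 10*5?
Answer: 111031829/5754 ≈ 19296.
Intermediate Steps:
F = 50
M(u, L) = 40 (M(u, L) = -⅔ + (⅓)*122 = -⅔ + 122/3 = 40)
d = -19907/5754 (d = (-19947 + 40)/5754 = -19907*1/5754 = -19907/5754 ≈ -3.4597)
59*327 - d = 59*327 - 1*(-19907/5754) = 19293 + 19907/5754 = 111031829/5754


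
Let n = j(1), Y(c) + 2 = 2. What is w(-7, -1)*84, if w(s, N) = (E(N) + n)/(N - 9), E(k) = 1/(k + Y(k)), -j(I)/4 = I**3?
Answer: 42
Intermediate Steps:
Y(c) = 0 (Y(c) = -2 + 2 = 0)
j(I) = -4*I**3
n = -4 (n = -4*1**3 = -4*1 = -4)
E(k) = 1/k (E(k) = 1/(k + 0) = 1/k)
w(s, N) = (-4 + 1/N)/(-9 + N) (w(s, N) = (1/N - 4)/(N - 9) = (-4 + 1/N)/(-9 + N))
w(-7, -1)*84 = ((1 - 4*(-1))/((-1)*(-9 - 1)))*84 = -1*(1 + 4)/(-10)*84 = -1*(-1/10)*5*84 = (1/2)*84 = 42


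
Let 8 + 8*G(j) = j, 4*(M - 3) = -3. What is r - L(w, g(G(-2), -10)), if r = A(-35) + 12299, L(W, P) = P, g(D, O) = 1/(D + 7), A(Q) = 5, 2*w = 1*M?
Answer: 282988/23 ≈ 12304.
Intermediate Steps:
M = 9/4 (M = 3 + (¼)*(-3) = 3 - ¾ = 9/4 ≈ 2.2500)
G(j) = -1 + j/8
w = 9/8 (w = (1*(9/4))/2 = (½)*(9/4) = 9/8 ≈ 1.1250)
g(D, O) = 1/(7 + D)
r = 12304 (r = 5 + 12299 = 12304)
r - L(w, g(G(-2), -10)) = 12304 - 1/(7 + (-1 + (⅛)*(-2))) = 12304 - 1/(7 + (-1 - ¼)) = 12304 - 1/(7 - 5/4) = 12304 - 1/23/4 = 12304 - 1*4/23 = 12304 - 4/23 = 282988/23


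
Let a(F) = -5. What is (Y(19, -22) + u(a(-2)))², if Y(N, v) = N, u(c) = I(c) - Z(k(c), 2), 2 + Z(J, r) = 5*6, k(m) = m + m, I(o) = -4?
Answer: 169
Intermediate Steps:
k(m) = 2*m
Z(J, r) = 28 (Z(J, r) = -2 + 5*6 = -2 + 30 = 28)
u(c) = -32 (u(c) = -4 - 1*28 = -4 - 28 = -32)
(Y(19, -22) + u(a(-2)))² = (19 - 32)² = (-13)² = 169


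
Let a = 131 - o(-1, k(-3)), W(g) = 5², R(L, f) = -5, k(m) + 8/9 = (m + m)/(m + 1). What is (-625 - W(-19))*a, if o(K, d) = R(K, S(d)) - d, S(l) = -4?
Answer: -807950/9 ≈ -89772.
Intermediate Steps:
k(m) = -8/9 + 2*m/(1 + m) (k(m) = -8/9 + (m + m)/(m + 1) = -8/9 + (2*m)/(1 + m) = -8/9 + 2*m/(1 + m))
o(K, d) = -5 - d
W(g) = 25
a = 1243/9 (a = 131 - (-5 - 2*(-4 + 5*(-3))/(9*(1 - 3))) = 131 - (-5 - 2*(-4 - 15)/(9*(-2))) = 131 - (-5 - 2*(-1)*(-19)/(9*2)) = 131 - (-5 - 1*19/9) = 131 - (-5 - 19/9) = 131 - 1*(-64/9) = 131 + 64/9 = 1243/9 ≈ 138.11)
(-625 - W(-19))*a = (-625 - 1*25)*(1243/9) = (-625 - 25)*(1243/9) = -650*1243/9 = -807950/9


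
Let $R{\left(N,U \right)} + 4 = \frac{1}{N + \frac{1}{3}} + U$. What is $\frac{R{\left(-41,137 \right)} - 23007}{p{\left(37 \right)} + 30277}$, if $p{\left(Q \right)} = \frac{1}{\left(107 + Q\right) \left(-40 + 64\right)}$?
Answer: $- \frac{4822210368}{6382876093} \approx -0.75549$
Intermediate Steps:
$p{\left(Q \right)} = \frac{1}{2568 + 24 Q}$ ($p{\left(Q \right)} = \frac{1}{\left(107 + Q\right) 24} = \frac{1}{2568 + 24 Q}$)
$R{\left(N,U \right)} = -4 + U + \frac{1}{\frac{1}{3} + N}$ ($R{\left(N,U \right)} = -4 + \left(\frac{1}{N + \frac{1}{3}} + U\right) = -4 + \left(\frac{1}{\frac{1}{3} + N} + U\right) = -4 + \left(U + \frac{1}{\frac{1}{3} + N}\right) = -4 + U + \frac{1}{\frac{1}{3} + N}$)
$\frac{R{\left(-41,137 \right)} - 23007}{p{\left(37 \right)} + 30277} = \frac{\frac{-1 + 137 - -492 + 3 \left(-41\right) 137}{1 + 3 \left(-41\right)} - 23007}{\frac{1}{24 \left(107 + 37\right)} + 30277} = \frac{\frac{-1 + 137 + 492 - 16851}{1 - 123} - 23007}{\frac{1}{24 \cdot 144} + 30277} = \frac{\frac{1}{-122} \left(-16223\right) - 23007}{\frac{1}{24} \cdot \frac{1}{144} + 30277} = \frac{\left(- \frac{1}{122}\right) \left(-16223\right) - 23007}{\frac{1}{3456} + 30277} = \frac{\frac{16223}{122} - 23007}{\frac{104637313}{3456}} = \left(- \frac{2790631}{122}\right) \frac{3456}{104637313} = - \frac{4822210368}{6382876093}$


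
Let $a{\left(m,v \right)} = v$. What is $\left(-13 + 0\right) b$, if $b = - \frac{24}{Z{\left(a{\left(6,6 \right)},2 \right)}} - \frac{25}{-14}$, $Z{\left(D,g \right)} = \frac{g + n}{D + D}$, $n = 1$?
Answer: $\frac{17147}{14} \approx 1224.8$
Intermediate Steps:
$Z{\left(D,g \right)} = \frac{1 + g}{2 D}$ ($Z{\left(D,g \right)} = \frac{g + 1}{D + D} = \frac{1 + g}{2 D}$)
$b = - \frac{1319}{14}$ ($b = - \frac{24}{\frac{1}{2} \cdot \frac{1}{6} \left(1 + 2\right)} - \frac{25}{-14} = - \frac{24}{\frac{1}{2} \cdot \frac{1}{6} \cdot 3} - - \frac{25}{14} = - 24 \frac{1}{\frac{1}{4}} + \frac{25}{14} = \left(-24\right) 4 + \frac{25}{14} = -96 + \frac{25}{14} = - \frac{1319}{14} \approx -94.214$)
$\left(-13 + 0\right) b = \left(-13 + 0\right) \left(- \frac{1319}{14}\right) = \left(-13\right) \left(- \frac{1319}{14}\right) = \frac{17147}{14}$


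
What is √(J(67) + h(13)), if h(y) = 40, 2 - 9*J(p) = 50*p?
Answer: 2*I*√83 ≈ 18.221*I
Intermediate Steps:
J(p) = 2/9 - 50*p/9
√(J(67) + h(13)) = √((2/9 - 50/9*67) + 40) = √((2/9 - 3350/9) + 40) = √(-372 + 40) = √(-332) = 2*I*√83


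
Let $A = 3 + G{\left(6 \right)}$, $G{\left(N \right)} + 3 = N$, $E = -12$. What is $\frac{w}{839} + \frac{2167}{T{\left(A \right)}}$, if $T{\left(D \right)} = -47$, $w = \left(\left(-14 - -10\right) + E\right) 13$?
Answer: $- \frac{1827889}{39433} \approx -46.354$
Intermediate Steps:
$G{\left(N \right)} = -3 + N$
$w = -208$ ($w = \left(\left(-14 - -10\right) - 12\right) 13 = \left(\left(-14 + 10\right) - 12\right) 13 = \left(-4 - 12\right) 13 = \left(-16\right) 13 = -208$)
$A = 6$ ($A = 3 + \left(-3 + 6\right) = 3 + 3 = 6$)
$\frac{w}{839} + \frac{2167}{T{\left(A \right)}} = - \frac{208}{839} + \frac{2167}{-47} = \left(-208\right) \frac{1}{839} + 2167 \left(- \frac{1}{47}\right) = - \frac{208}{839} - \frac{2167}{47} = - \frac{1827889}{39433}$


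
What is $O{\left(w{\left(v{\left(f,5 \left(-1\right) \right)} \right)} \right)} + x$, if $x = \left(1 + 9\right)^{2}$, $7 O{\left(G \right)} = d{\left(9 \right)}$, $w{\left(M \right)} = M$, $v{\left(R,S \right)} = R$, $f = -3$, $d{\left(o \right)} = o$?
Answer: $\frac{709}{7} \approx 101.29$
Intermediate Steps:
$O{\left(G \right)} = \frac{9}{7}$ ($O{\left(G \right)} = \frac{1}{7} \cdot 9 = \frac{9}{7}$)
$x = 100$ ($x = 10^{2} = 100$)
$O{\left(w{\left(v{\left(f,5 \left(-1\right) \right)} \right)} \right)} + x = \frac{9}{7} + 100 = \frac{709}{7}$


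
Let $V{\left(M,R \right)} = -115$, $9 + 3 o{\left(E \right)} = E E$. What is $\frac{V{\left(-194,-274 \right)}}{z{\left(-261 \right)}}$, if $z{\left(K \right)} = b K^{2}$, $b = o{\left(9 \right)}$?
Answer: $- \frac{115}{1634904} \approx -7.034 \cdot 10^{-5}$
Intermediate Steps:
$o{\left(E \right)} = -3 + \frac{E^{2}}{3}$ ($o{\left(E \right)} = -3 + \frac{E E}{3} = -3 + \frac{E^{2}}{3}$)
$b = 24$ ($b = -3 + \frac{9^{2}}{3} = -3 + \frac{1}{3} \cdot 81 = -3 + 27 = 24$)
$z{\left(K \right)} = 24 K^{2}$
$\frac{V{\left(-194,-274 \right)}}{z{\left(-261 \right)}} = - \frac{115}{24 \left(-261\right)^{2}} = - \frac{115}{24 \cdot 68121} = - \frac{115}{1634904}$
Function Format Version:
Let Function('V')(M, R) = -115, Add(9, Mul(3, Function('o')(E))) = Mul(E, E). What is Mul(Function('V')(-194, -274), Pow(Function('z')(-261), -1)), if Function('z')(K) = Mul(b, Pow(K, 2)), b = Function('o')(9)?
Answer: Rational(-115, 1634904) ≈ -7.0340e-5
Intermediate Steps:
Function('o')(E) = Add(-3, Mul(Rational(1, 3), Pow(E, 2))) (Function('o')(E) = Add(-3, Mul(Rational(1, 3), Mul(E, E))) = Add(-3, Mul(Rational(1, 3), Pow(E, 2))))
b = 24 (b = Add(-3, Mul(Rational(1, 3), Pow(9, 2))) = Add(-3, Mul(Rational(1, 3), 81)) = Add(-3, 27) = 24)
Function('z')(K) = Mul(24, Pow(K, 2))
Mul(Function('V')(-194, -274), Pow(Function('z')(-261), -1)) = Mul(-115, Pow(Mul(24, Pow(-261, 2)), -1)) = Mul(-115, Pow(Mul(24, 68121), -1)) = Mul(-115, Pow(1634904, -1)) = Mul(-115, Rational(1, 1634904)) = Rational(-115, 1634904)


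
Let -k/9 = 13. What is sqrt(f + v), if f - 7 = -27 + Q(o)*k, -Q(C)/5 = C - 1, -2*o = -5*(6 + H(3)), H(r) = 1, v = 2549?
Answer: 3*sqrt(5414)/2 ≈ 110.37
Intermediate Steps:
o = 35/2 (o = -(-5)*(6 + 1)/2 = -(-5)*7/2 = -1/2*(-35) = 35/2 ≈ 17.500)
k = -117 (k = -9*13 = -117)
Q(C) = 5 - 5*C (Q(C) = -5*(C - 1) = -5*(-1 + C) = 5 - 5*C)
f = 19265/2 (f = 7 + (-27 + (5 - 5*35/2)*(-117)) = 7 + (-27 + (5 - 175/2)*(-117)) = 7 + (-27 - 165/2*(-117)) = 7 + (-27 + 19305/2) = 7 + 19251/2 = 19265/2 ≈ 9632.5)
sqrt(f + v) = sqrt(19265/2 + 2549) = sqrt(24363/2) = 3*sqrt(5414)/2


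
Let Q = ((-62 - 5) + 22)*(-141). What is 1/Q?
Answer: 1/6345 ≈ 0.00015760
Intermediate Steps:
Q = 6345 (Q = (-67 + 22)*(-141) = -45*(-141) = 6345)
1/Q = 1/6345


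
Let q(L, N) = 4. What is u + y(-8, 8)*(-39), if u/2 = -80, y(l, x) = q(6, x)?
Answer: -316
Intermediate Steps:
y(l, x) = 4
u = -160 (u = 2*(-80) = -160)
u + y(-8, 8)*(-39) = -160 + 4*(-39) = -160 - 156 = -316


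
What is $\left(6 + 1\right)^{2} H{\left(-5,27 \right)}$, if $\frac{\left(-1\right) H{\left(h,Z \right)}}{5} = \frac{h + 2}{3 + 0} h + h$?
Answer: $0$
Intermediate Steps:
$H{\left(h,Z \right)} = - 5 h - 5 h \left(\frac{2}{3} + \frac{h}{3}\right)$ ($H{\left(h,Z \right)} = - 5 \left(\frac{h + 2}{3 + 0} h + h\right) = - 5 \left(\frac{2 + h}{3} h + h\right) = - 5 \left(\left(2 + h\right) \frac{1}{3} h + h\right) = - 5 \left(\left(\frac{2}{3} + \frac{h}{3}\right) h + h\right) = - 5 \left(h \left(\frac{2}{3} + \frac{h}{3}\right) + h\right) = - 5 \left(h + h \left(\frac{2}{3} + \frac{h}{3}\right)\right) = - 5 h - 5 h \left(\frac{2}{3} + \frac{h}{3}\right)$)
$\left(6 + 1\right)^{2} H{\left(-5,27 \right)} = \left(6 + 1\right)^{2} \left(\left(- \frac{5}{3}\right) \left(-5\right) \left(5 - 5\right)\right) = 7^{2} \left(\left(- \frac{5}{3}\right) \left(-5\right) 0\right) = 49 \cdot 0 = 0$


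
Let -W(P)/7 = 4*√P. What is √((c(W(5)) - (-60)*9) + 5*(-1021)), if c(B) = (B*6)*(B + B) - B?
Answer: √(42475 + 28*√5) ≈ 206.25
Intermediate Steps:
W(P) = -28*√P
c(B) = -B + 12*B² (c(B) = (6*B)*(2*B) - B = 12*B² - B = -B + 12*B²)
√((c(W(5)) - (-60)*9) + 5*(-1021)) = √(((-28*√5)*(-1 + 12*(-28*√5)) - (-60)*9) + 5*(-1021)) = √(((-28*√5)*(-1 - 336*√5) - 30*(-18)) - 5105) = √((-28*√5*(-1 - 336*√5) + 540) - 5105) = √((540 - 28*√5*(-1 - 336*√5)) - 5105) = √(-4565 - 28*√5*(-1 - 336*√5))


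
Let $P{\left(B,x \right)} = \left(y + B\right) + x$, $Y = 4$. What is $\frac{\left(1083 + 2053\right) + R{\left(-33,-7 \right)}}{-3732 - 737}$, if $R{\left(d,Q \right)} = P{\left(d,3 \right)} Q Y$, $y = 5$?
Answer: $- \frac{3836}{4469} \approx -0.85836$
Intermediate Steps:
$P{\left(B,x \right)} = 5 + B + x$ ($P{\left(B,x \right)} = \left(5 + B\right) + x = 5 + B + x$)
$R{\left(d,Q \right)} = 4 Q \left(8 + d\right)$ ($R{\left(d,Q \right)} = \left(5 + d + 3\right) Q 4 = \left(8 + d\right) Q 4 = Q \left(8 + d\right) 4 = 4 Q \left(8 + d\right)$)
$\frac{\left(1083 + 2053\right) + R{\left(-33,-7 \right)}}{-3732 - 737} = \frac{\left(1083 + 2053\right) + 4 \left(-7\right) \left(8 - 33\right)}{-3732 - 737} = \frac{3136 + 4 \left(-7\right) \left(-25\right)}{-4469} = \left(3136 + 700\right) \left(- \frac{1}{4469}\right) = 3836 \left(- \frac{1}{4469}\right) = - \frac{3836}{4469}$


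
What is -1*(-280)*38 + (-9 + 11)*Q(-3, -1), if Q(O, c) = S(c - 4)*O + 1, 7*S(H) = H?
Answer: 74524/7 ≈ 10646.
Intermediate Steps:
S(H) = H/7
Q(O, c) = 1 + O*(-4/7 + c/7) (Q(O, c) = ((c - 4)/7)*O + 1 = ((-4 + c)/7)*O + 1 = (-4/7 + c/7)*O + 1 = O*(-4/7 + c/7) + 1 = 1 + O*(-4/7 + c/7))
-1*(-280)*38 + (-9 + 11)*Q(-3, -1) = -1*(-280)*38 + (-9 + 11)*(1 + (⅐)*(-3)*(-4 - 1)) = 280*38 + 2*(1 + (⅐)*(-3)*(-5)) = 10640 + 2*(1 + 15/7) = 10640 + 2*(22/7) = 10640 + 44/7 = 74524/7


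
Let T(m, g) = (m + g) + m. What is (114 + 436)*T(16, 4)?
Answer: 19800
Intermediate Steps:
T(m, g) = g + 2*m (T(m, g) = (g + m) + m = g + 2*m)
(114 + 436)*T(16, 4) = (114 + 436)*(4 + 2*16) = 550*(4 + 32) = 550*36 = 19800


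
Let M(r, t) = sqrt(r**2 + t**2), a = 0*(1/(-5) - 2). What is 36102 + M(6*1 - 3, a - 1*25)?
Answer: 36102 + sqrt(634) ≈ 36127.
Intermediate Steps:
a = 0 (a = 0*(-1/5 - 2) = 0*(-11/5) = 0)
36102 + M(6*1 - 3, a - 1*25) = 36102 + sqrt((6*1 - 3)**2 + (0 - 1*25)**2) = 36102 + sqrt((6 - 3)**2 + (0 - 25)**2) = 36102 + sqrt(3**2 + (-25)**2) = 36102 + sqrt(9 + 625) = 36102 + sqrt(634)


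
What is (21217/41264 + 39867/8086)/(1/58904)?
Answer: 6687932732825/20853794 ≈ 3.2071e+5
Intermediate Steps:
(21217/41264 + 39867/8086)/(1/58904) = (21217*(1/41264) + 39867*(1/8086))/(1/58904) = (21217/41264 + 39867/8086)*58904 = (908316275/166830352)*58904 = 6687932732825/20853794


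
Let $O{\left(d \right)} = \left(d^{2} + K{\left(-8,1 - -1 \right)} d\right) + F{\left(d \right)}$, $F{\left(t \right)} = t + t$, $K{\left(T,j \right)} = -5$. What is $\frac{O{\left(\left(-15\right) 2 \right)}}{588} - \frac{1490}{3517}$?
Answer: $\frac{434285}{344666} \approx 1.26$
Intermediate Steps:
$F{\left(t \right)} = 2 t$
$O{\left(d \right)} = d^{2} - 3 d$ ($O{\left(d \right)} = \left(d^{2} - 5 d\right) + 2 d = d^{2} - 3 d$)
$\frac{O{\left(\left(-15\right) 2 \right)}}{588} - \frac{1490}{3517} = \frac{\left(-15\right) 2 \left(-3 - 30\right)}{588} - \frac{1490}{3517} = - 30 \left(-3 - 30\right) \frac{1}{588} - \frac{1490}{3517} = \left(-30\right) \left(-33\right) \frac{1}{588} - \frac{1490}{3517} = 990 \cdot \frac{1}{588} - \frac{1490}{3517} = \frac{165}{98} - \frac{1490}{3517} = \frac{434285}{344666}$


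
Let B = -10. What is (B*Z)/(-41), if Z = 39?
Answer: 390/41 ≈ 9.5122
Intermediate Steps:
(B*Z)/(-41) = -10*39/(-41) = -390*(-1/41) = 390/41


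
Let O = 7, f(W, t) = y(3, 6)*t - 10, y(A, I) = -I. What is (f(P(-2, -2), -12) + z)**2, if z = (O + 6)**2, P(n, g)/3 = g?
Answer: 53361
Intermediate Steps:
P(n, g) = 3*g
f(W, t) = -10 - 6*t (f(W, t) = (-1*6)*t - 10 = -6*t - 10 = -10 - 6*t)
z = 169 (z = (7 + 6)**2 = 13**2 = 169)
(f(P(-2, -2), -12) + z)**2 = ((-10 - 6*(-12)) + 169)**2 = ((-10 + 72) + 169)**2 = (62 + 169)**2 = 231**2 = 53361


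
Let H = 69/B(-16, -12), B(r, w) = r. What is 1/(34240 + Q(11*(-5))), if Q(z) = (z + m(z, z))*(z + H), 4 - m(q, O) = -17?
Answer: 8/290053 ≈ 2.7581e-5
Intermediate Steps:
m(q, O) = 21 (m(q, O) = 4 - 1*(-17) = 4 + 17 = 21)
H = -69/16 (H = 69/(-16) = 69*(-1/16) = -69/16 ≈ -4.3125)
Q(z) = (21 + z)*(-69/16 + z) (Q(z) = (z + 21)*(z - 69/16) = (21 + z)*(-69/16 + z))
1/(34240 + Q(11*(-5))) = 1/(34240 + (-1449/16 + (11*(-5))² + 267*(11*(-5))/16)) = 1/(34240 + (-1449/16 + (-55)² + (267/16)*(-55))) = 1/(34240 + (-1449/16 + 3025 - 14685/16)) = 1/(34240 + 16133/8) = 1/(290053/8) = 8/290053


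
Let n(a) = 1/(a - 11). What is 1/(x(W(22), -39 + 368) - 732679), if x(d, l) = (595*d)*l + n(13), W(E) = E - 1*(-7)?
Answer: 2/9888433 ≈ 2.0226e-7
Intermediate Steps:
n(a) = 1/(-11 + a)
W(E) = 7 + E (W(E) = E + 7 = 7 + E)
x(d, l) = ½ + 595*d*l (x(d, l) = (595*d)*l + 1/(-11 + 13) = 595*d*l + 1/2 = 595*d*l + ½ = ½ + 595*d*l)
1/(x(W(22), -39 + 368) - 732679) = 1/((½ + 595*(7 + 22)*(-39 + 368)) - 732679) = 1/((½ + 595*29*329) - 732679) = 1/((½ + 5676895) - 732679) = 1/(11353791/2 - 732679) = 1/(9888433/2) = 2/9888433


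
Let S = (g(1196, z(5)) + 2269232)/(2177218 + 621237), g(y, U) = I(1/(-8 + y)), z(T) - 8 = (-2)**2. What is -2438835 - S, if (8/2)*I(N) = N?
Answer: -6486453644606813/2659651632 ≈ -2.4388e+6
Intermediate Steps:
I(N) = N/4
z(T) = 12 (z(T) = 8 + (-2)**2 = 8 + 4 = 12)
g(y, U) = 1/(4*(-8 + y))
S = 2156678093/2659651632 (S = (1/(4*(-8 + 1196)) + 2269232)/(2177218 + 621237) = ((1/4)/1188 + 2269232)/2798455 = ((1/4)*(1/1188) + 2269232)*(1/2798455) = (1/4752 + 2269232)*(1/2798455) = (10783390465/4752)*(1/2798455) = 2156678093/2659651632 ≈ 0.81089)
-2438835 - S = -2438835 - 1*2156678093/2659651632 = -2438835 - 2156678093/2659651632 = -6486453644606813/2659651632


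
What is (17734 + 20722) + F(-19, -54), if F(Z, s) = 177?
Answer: 38633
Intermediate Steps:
(17734 + 20722) + F(-19, -54) = (17734 + 20722) + 177 = 38456 + 177 = 38633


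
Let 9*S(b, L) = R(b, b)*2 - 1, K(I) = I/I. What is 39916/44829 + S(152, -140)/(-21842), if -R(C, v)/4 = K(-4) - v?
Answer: 50931365/57597354 ≈ 0.88427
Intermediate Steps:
K(I) = 1
R(C, v) = -4 + 4*v (R(C, v) = -4*(1 - v) = -4 + 4*v)
S(b, L) = -1 + 8*b/9 (S(b, L) = ((-4 + 4*b)*2 - 1)/9 = ((-8 + 8*b) - 1)/9 = (-9 + 8*b)/9 = -1 + 8*b/9)
39916/44829 + S(152, -140)/(-21842) = 39916/44829 + (-1 + (8/9)*152)/(-21842) = 39916*(1/44829) + (-1 + 1216/9)*(-1/21842) = 2348/2637 + (1207/9)*(-1/21842) = 2348/2637 - 1207/196578 = 50931365/57597354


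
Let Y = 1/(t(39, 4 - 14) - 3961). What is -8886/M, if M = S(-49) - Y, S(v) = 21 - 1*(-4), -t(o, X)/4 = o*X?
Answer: -10667643/30013 ≈ -355.43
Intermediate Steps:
t(o, X) = -4*X*o (t(o, X) = -4*o*X = -4*X*o)
S(v) = 25 (S(v) = 21 + 4 = 25)
Y = -1/2401 (Y = 1/(-4*(4 - 14)*39 - 3961) = 1/(-4*(-10)*39 - 3961) = 1/(1560 - 3961) = 1/(-2401) = -1/2401 ≈ -0.00041649)
M = 60026/2401 (M = 25 - 1*(-1/2401) = 25 + 1/2401 = 60026/2401 ≈ 25.000)
-8886/M = -8886/60026/2401 = -8886*2401/60026 = -10667643/30013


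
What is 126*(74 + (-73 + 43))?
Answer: 5544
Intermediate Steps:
126*(74 + (-73 + 43)) = 126*(74 - 30) = 126*44 = 5544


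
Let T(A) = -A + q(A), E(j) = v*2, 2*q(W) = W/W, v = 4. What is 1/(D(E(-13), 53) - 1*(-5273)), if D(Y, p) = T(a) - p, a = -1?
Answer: 2/10443 ≈ 0.00019152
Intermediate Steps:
q(W) = 1/2 (q(W) = (W/W)/2 = (1/2)*1 = 1/2)
E(j) = 8 (E(j) = 4*2 = 8)
T(A) = 1/2 - A (T(A) = -A + 1/2 = 1/2 - A)
D(Y, p) = 3/2 - p (D(Y, p) = (1/2 - 1*(-1)) - p = (1/2 + 1) - p = 3/2 - p)
1/(D(E(-13), 53) - 1*(-5273)) = 1/((3/2 - 1*53) - 1*(-5273)) = 1/((3/2 - 53) + 5273) = 1/(-103/2 + 5273) = 1/(10443/2) = 2/10443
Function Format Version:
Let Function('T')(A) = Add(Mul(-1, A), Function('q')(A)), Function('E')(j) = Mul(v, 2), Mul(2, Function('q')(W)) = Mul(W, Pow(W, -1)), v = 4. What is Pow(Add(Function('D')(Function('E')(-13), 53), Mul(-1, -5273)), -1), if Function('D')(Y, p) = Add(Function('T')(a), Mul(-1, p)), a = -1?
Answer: Rational(2, 10443) ≈ 0.00019152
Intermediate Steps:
Function('q')(W) = Rational(1, 2) (Function('q')(W) = Mul(Rational(1, 2), Mul(W, Pow(W, -1))) = Mul(Rational(1, 2), 1) = Rational(1, 2))
Function('E')(j) = 8 (Function('E')(j) = Mul(4, 2) = 8)
Function('T')(A) = Add(Rational(1, 2), Mul(-1, A)) (Function('T')(A) = Add(Mul(-1, A), Rational(1, 2)) = Add(Rational(1, 2), Mul(-1, A)))
Function('D')(Y, p) = Add(Rational(3, 2), Mul(-1, p)) (Function('D')(Y, p) = Add(Add(Rational(1, 2), Mul(-1, -1)), Mul(-1, p)) = Add(Add(Rational(1, 2), 1), Mul(-1, p)) = Add(Rational(3, 2), Mul(-1, p)))
Pow(Add(Function('D')(Function('E')(-13), 53), Mul(-1, -5273)), -1) = Pow(Add(Add(Rational(3, 2), Mul(-1, 53)), Mul(-1, -5273)), -1) = Pow(Add(Add(Rational(3, 2), -53), 5273), -1) = Pow(Add(Rational(-103, 2), 5273), -1) = Pow(Rational(10443, 2), -1) = Rational(2, 10443)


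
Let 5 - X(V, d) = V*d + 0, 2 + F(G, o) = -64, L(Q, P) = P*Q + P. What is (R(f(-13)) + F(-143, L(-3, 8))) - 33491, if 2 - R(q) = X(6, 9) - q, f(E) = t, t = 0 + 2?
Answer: -33504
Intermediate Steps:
t = 2
L(Q, P) = P + P*Q
F(G, o) = -66 (F(G, o) = -2 - 64 = -66)
f(E) = 2
X(V, d) = 5 - V*d (X(V, d) = 5 - (V*d + 0) = 5 - V*d)
R(q) = 51 + q (R(q) = 2 - ((5 - 1*6*9) - q) = 2 - ((5 - 54) - q) = 2 - (-49 - q) = 2 + (49 + q) = 51 + q)
(R(f(-13)) + F(-143, L(-3, 8))) - 33491 = ((51 + 2) - 66) - 33491 = (53 - 66) - 33491 = -13 - 33491 = -33504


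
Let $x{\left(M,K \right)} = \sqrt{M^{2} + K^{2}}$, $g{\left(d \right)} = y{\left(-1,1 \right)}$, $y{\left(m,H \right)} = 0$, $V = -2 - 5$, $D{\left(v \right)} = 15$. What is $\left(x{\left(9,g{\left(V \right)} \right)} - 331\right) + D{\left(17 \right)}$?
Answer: $-307$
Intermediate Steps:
$V = -7$
$g{\left(d \right)} = 0$
$x{\left(M,K \right)} = \sqrt{K^{2} + M^{2}}$
$\left(x{\left(9,g{\left(V \right)} \right)} - 331\right) + D{\left(17 \right)} = \left(\sqrt{0^{2} + 9^{2}} - 331\right) + 15 = \left(\sqrt{0 + 81} - 331\right) + 15 = \left(\sqrt{81} - 331\right) + 15 = \left(9 - 331\right) + 15 = -322 + 15 = -307$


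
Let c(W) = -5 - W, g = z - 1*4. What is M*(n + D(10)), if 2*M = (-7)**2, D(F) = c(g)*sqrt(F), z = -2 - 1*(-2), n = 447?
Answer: 21903/2 - 49*sqrt(10)/2 ≈ 10874.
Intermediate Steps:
z = 0 (z = -2 + 2 = 0)
g = -4 (g = 0 - 1*4 = 0 - 4 = -4)
D(F) = -sqrt(F) (D(F) = (-5 - 1*(-4))*sqrt(F) = (-5 + 4)*sqrt(F) = -sqrt(F))
M = 49/2 (M = (1/2)*(-7)**2 = (1/2)*49 = 49/2 ≈ 24.500)
M*(n + D(10)) = 49*(447 - sqrt(10))/2 = 21903/2 - 49*sqrt(10)/2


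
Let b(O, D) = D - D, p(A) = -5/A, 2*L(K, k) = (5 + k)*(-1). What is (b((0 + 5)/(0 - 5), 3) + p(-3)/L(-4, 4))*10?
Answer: -100/27 ≈ -3.7037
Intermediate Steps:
L(K, k) = -5/2 - k/2 (L(K, k) = ((5 + k)*(-1))/2 = (-5 - k)/2 = -5/2 - k/2)
b(O, D) = 0
(b((0 + 5)/(0 - 5), 3) + p(-3)/L(-4, 4))*10 = (0 + (-5/(-3))/(-5/2 - 1/2*4))*10 = (0 + (-5*(-1/3))/(-5/2 - 2))*10 = (0 + 5/(3*(-9/2)))*10 = (0 + (5/3)*(-2/9))*10 = (0 - 10/27)*10 = -10/27*10 = -100/27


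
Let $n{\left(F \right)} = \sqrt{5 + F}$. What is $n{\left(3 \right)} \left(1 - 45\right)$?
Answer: $- 88 \sqrt{2} \approx -124.45$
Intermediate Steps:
$n{\left(3 \right)} \left(1 - 45\right) = \sqrt{5 + 3} \left(1 - 45\right) = \sqrt{8} \left(1 - 45\right) = 2 \sqrt{2} \left(1 - 45\right) = 2 \sqrt{2} \left(-44\right) = - 88 \sqrt{2}$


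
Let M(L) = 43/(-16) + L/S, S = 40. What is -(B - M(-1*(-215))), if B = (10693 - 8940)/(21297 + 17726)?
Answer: 1649941/624368 ≈ 2.6426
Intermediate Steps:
B = 1753/39023 ≈ 0.044922
M(L) = -43/16 + L/40 (M(L) = 43/(-16) + L/40 = 43*(-1/16) + L*(1/40) = -43/16 + L/40)
-(B - M(-1*(-215))) = -(1753/39023 - (-43/16 + (-1*(-215))/40)) = -(1753/39023 - (-43/16 + (1/40)*215)) = -(1753/39023 - (-43/16 + 43/8)) = -(1753/39023 - 1*43/16) = -(1753/39023 - 43/16) = -1*(-1649941/624368) = 1649941/624368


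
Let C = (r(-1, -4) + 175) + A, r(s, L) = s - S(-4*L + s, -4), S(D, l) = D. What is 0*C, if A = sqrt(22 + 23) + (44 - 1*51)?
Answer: 0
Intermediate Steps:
A = -7 + 3*sqrt(5) (A = sqrt(45) + (44 - 51) = 3*sqrt(5) - 7 = -7 + 3*sqrt(5) ≈ -0.29180)
r(s, L) = 4*L (r(s, L) = s - (-4*L + s) = s - (s - 4*L) = s + (-s + 4*L) = 4*L)
C = 152 + 3*sqrt(5) (C = (4*(-4) + 175) + (-7 + 3*sqrt(5)) = (-16 + 175) + (-7 + 3*sqrt(5)) = 159 + (-7 + 3*sqrt(5)) = 152 + 3*sqrt(5) ≈ 158.71)
0*C = 0*(152 + 3*sqrt(5)) = 0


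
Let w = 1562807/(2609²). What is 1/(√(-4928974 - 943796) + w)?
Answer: 10637841274967/272106748520257195219 - 139000886844483*I*√652530/272106748520257195219 ≈ 3.9094e-8 - 0.00041265*I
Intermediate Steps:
w = 1562807/6806881 ≈ 0.22959
1/(√(-4928974 - 943796) + w) = 1/(√(-4928974 - 943796) + 1562807/6806881) = 1/(√(-5872770) + 1562807/6806881) = 1/(3*I*√652530 + 1562807/6806881) = 1/(1562807/6806881 + 3*I*√652530)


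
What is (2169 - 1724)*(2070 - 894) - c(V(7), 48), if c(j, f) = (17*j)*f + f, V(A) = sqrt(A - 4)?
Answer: 523272 - 816*sqrt(3) ≈ 5.2186e+5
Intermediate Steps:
V(A) = sqrt(-4 + A)
c(j, f) = f + 17*f*j (c(j, f) = 17*f*j + f = f + 17*f*j)
(2169 - 1724)*(2070 - 894) - c(V(7), 48) = (2169 - 1724)*(2070 - 894) - 48*(1 + 17*sqrt(-4 + 7)) = 445*1176 - 48*(1 + 17*sqrt(3)) = 523320 - (48 + 816*sqrt(3)) = 523320 + (-48 - 816*sqrt(3)) = 523272 - 816*sqrt(3)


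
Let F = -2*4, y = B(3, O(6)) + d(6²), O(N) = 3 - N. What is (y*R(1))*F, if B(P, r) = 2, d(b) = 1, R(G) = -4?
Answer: 96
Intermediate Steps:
y = 3 (y = 2 + 1 = 3)
F = -8
(y*R(1))*F = (3*(-4))*(-8) = -12*(-8) = 96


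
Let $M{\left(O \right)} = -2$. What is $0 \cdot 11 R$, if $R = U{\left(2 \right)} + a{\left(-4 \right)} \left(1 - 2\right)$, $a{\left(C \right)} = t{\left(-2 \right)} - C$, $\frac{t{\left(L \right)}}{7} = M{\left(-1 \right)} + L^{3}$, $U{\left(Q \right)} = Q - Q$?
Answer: $0$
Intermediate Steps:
$U{\left(Q \right)} = 0$
$t{\left(L \right)} = -14 + 7 L^{3}$ ($t{\left(L \right)} = 7 \left(-2 + L^{3}\right) = -14 + 7 L^{3}$)
$a{\left(C \right)} = -70 - C$ ($a{\left(C \right)} = \left(-14 + 7 \left(-2\right)^{3}\right) - C = \left(-14 + 7 \left(-8\right)\right) - C = \left(-14 - 56\right) - C = -70 - C$)
$R = 66$ ($R = 0 + \left(-70 - -4\right) \left(1 - 2\right) = 0 + \left(-70 + 4\right) \left(1 - 2\right) = 0 - -66 = 0 + 66 = 66$)
$0 \cdot 11 R = 0 \cdot 11 \cdot 66 = 0 \cdot 66 = 0$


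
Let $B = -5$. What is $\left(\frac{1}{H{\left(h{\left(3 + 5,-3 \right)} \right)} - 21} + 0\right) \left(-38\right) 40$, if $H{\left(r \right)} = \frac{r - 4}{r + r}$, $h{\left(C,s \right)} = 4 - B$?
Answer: $\frac{27360}{373} \approx 73.351$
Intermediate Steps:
$h{\left(C,s \right)} = 9$ ($h{\left(C,s \right)} = 4 - -5 = 4 + 5 = 9$)
$H{\left(r \right)} = \frac{-4 + r}{2 r}$
$\left(\frac{1}{H{\left(h{\left(3 + 5,-3 \right)} \right)} - 21} + 0\right) \left(-38\right) 40 = \left(\frac{1}{\frac{-4 + 9}{2 \cdot 9} - 21} + 0\right) \left(-38\right) 40 = \left(\frac{1}{\frac{1}{2} \cdot \frac{1}{9} \cdot 5 - 21} + 0\right) \left(-38\right) 40 = \left(\frac{1}{\frac{5}{18} - 21} + 0\right) \left(-38\right) 40 = \left(\frac{1}{- \frac{373}{18}} + 0\right) \left(-38\right) 40 = \left(- \frac{18}{373} + 0\right) \left(-38\right) 40 = \left(- \frac{18}{373}\right) \left(-38\right) 40 = \frac{684}{373} \cdot 40 = \frac{27360}{373}$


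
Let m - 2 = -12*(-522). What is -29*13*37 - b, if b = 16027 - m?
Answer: -23710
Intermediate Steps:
m = 6266 (m = 2 - 12*(-522) = 2 + 6264 = 6266)
b = 9761 (b = 16027 - 1*6266 = 16027 - 6266 = 9761)
-29*13*37 - b = -29*13*37 - 1*9761 = -377*37 - 9761 = -13949 - 9761 = -23710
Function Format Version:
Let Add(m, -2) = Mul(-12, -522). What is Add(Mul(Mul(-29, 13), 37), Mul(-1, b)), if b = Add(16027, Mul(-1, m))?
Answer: -23710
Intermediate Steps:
m = 6266 (m = Add(2, Mul(-12, -522)) = Add(2, 6264) = 6266)
b = 9761 (b = Add(16027, Mul(-1, 6266)) = Add(16027, -6266) = 9761)
Add(Mul(Mul(-29, 13), 37), Mul(-1, b)) = Add(Mul(Mul(-29, 13), 37), Mul(-1, 9761)) = Add(Mul(-377, 37), -9761) = Add(-13949, -9761) = -23710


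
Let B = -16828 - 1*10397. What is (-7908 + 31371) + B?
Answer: -3762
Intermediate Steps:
B = -27225 (B = -16828 - 10397 = -27225)
(-7908 + 31371) + B = (-7908 + 31371) - 27225 = 23463 - 27225 = -3762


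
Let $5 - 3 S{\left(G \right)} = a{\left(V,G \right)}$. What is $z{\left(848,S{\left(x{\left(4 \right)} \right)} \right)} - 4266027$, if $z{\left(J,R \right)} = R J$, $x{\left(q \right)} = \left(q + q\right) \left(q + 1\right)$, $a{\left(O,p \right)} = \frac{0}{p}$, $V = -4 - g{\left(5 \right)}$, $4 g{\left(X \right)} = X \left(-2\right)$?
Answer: $- \frac{12793841}{3} \approx -4.2646 \cdot 10^{6}$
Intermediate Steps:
$g{\left(X \right)} = - \frac{X}{2}$ ($g{\left(X \right)} = \frac{X \left(-2\right)}{4} = \frac{\left(-2\right) X}{4} = - \frac{X}{2}$)
$V = - \frac{3}{2}$ ($V = -4 - \left(- \frac{1}{2}\right) 5 = -4 - - \frac{5}{2} = -4 + \frac{5}{2} = - \frac{3}{2} \approx -1.5$)
$a{\left(O,p \right)} = 0$
$x{\left(q \right)} = 2 q \left(1 + q\right)$
$S{\left(G \right)} = \frac{5}{3}$ ($S{\left(G \right)} = \frac{5}{3} - 0 = \frac{5}{3} + 0 = \frac{5}{3}$)
$z{\left(J,R \right)} = J R$
$z{\left(848,S{\left(x{\left(4 \right)} \right)} \right)} - 4266027 = 848 \cdot \frac{5}{3} - 4266027 = \frac{4240}{3} - 4266027 = - \frac{12793841}{3}$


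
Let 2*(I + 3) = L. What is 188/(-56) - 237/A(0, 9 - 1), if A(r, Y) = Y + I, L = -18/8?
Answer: -28001/434 ≈ -64.518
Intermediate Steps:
L = -9/4 (L = -18*1/8 = -9/4 ≈ -2.2500)
I = -33/8 (I = -3 + (1/2)*(-9/4) = -3 - 9/8 = -33/8 ≈ -4.1250)
A(r, Y) = -33/8 + Y (A(r, Y) = Y - 33/8 = -33/8 + Y)
188/(-56) - 237/A(0, 9 - 1) = 188/(-56) - 237/(-33/8 + (9 - 1)) = 188*(-1/56) - 237/(-33/8 + 8) = -47/14 - 237/31/8 = -47/14 - 237*8/31 = -47/14 - 1896/31 = -28001/434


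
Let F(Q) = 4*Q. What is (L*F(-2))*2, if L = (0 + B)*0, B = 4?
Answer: 0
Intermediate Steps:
L = 0 (L = (0 + 4)*0 = 4*0 = 0)
(L*F(-2))*2 = (0*(4*(-2)))*2 = (0*(-8))*2 = 0*2 = 0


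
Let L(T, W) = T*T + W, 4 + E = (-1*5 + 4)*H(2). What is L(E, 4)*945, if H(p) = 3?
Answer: 50085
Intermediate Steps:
E = -7 (E = -4 + (-1*5 + 4)*3 = -4 + (-5 + 4)*3 = -4 - 1*3 = -4 - 3 = -7)
L(T, W) = W + T² (L(T, W) = T² + W = W + T²)
L(E, 4)*945 = (4 + (-7)²)*945 = (4 + 49)*945 = 53*945 = 50085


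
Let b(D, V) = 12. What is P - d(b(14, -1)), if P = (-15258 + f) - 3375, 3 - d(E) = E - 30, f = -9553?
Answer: -28207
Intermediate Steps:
d(E) = 33 - E (d(E) = 3 - (E - 30) = 3 - (-30 + E) = 3 + (30 - E) = 33 - E)
P = -28186 (P = (-15258 - 9553) - 3375 = -24811 - 3375 = -28186)
P - d(b(14, -1)) = -28186 - (33 - 1*12) = -28186 - (33 - 12) = -28186 - 1*21 = -28186 - 21 = -28207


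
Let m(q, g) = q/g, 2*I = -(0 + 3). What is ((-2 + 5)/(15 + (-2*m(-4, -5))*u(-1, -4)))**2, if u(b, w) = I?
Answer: 25/841 ≈ 0.029727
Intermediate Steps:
I = -3/2 (I = (-(0 + 3))/2 = (-1*3)/2 = (1/2)*(-3) = -3/2 ≈ -1.5000)
u(b, w) = -3/2
((-2 + 5)/(15 + (-2*m(-4, -5))*u(-1, -4)))**2 = ((-2 + 5)/(15 - (-8)/(-5)*(-3/2)))**2 = (3/(15 - (-8)*(-1)/5*(-3/2)))**2 = (3/(15 - 2*4/5*(-3/2)))**2 = (3/(15 - 8/5*(-3/2)))**2 = (3/(15 + 12/5))**2 = (3/(87/5))**2 = (3*(5/87))**2 = (5/29)**2 = 25/841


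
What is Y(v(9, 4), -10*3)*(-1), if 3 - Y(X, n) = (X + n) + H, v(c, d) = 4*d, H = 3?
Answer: -14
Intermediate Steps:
Y(X, n) = -X - n (Y(X, n) = 3 - ((X + n) + 3) = 3 - (3 + X + n) = 3 + (-3 - X - n) = -X - n)
Y(v(9, 4), -10*3)*(-1) = (-4*4 - (-10)*3)*(-1) = (-1*16 - 1*(-30))*(-1) = (-16 + 30)*(-1) = 14*(-1) = -14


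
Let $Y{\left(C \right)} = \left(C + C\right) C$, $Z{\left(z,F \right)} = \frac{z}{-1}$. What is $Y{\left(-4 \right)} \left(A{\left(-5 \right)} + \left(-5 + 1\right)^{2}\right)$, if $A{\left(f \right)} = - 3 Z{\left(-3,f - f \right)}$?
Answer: $224$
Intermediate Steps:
$Z{\left(z,F \right)} = - z$ ($Z{\left(z,F \right)} = z \left(-1\right) = - z$)
$Y{\left(C \right)} = 2 C^{2}$ ($Y{\left(C \right)} = 2 C C = 2 C^{2}$)
$A{\left(f \right)} = -9$ ($A{\left(f \right)} = - 3 \left(\left(-1\right) \left(-3\right)\right) = \left(-3\right) 3 = -9$)
$Y{\left(-4 \right)} \left(A{\left(-5 \right)} + \left(-5 + 1\right)^{2}\right) = 2 \left(-4\right)^{2} \left(-9 + \left(-5 + 1\right)^{2}\right) = 2 \cdot 16 \left(-9 + \left(-4\right)^{2}\right) = 32 \left(-9 + 16\right) = 32 \cdot 7 = 224$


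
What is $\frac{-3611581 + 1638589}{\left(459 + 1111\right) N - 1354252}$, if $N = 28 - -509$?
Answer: $\frac{986496}{255581} \approx 3.8598$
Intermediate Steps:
$N = 537$ ($N = 28 + 509 = 537$)
$\frac{-3611581 + 1638589}{\left(459 + 1111\right) N - 1354252} = \frac{-3611581 + 1638589}{\left(459 + 1111\right) 537 - 1354252} = - \frac{1972992}{1570 \cdot 537 - 1354252} = - \frac{1972992}{843090 - 1354252} = - \frac{1972992}{-511162} = \left(-1972992\right) \left(- \frac{1}{511162}\right) = \frac{986496}{255581}$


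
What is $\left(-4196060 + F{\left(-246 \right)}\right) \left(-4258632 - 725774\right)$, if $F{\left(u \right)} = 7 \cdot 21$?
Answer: $20914133932678$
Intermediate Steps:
$F{\left(u \right)} = 147$
$\left(-4196060 + F{\left(-246 \right)}\right) \left(-4258632 - 725774\right) = \left(-4196060 + 147\right) \left(-4258632 - 725774\right) = \left(-4195913\right) \left(-4984406\right) = 20914133932678$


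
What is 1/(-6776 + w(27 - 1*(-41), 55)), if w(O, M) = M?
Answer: -1/6721 ≈ -0.00014879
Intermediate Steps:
1/(-6776 + w(27 - 1*(-41), 55)) = 1/(-6776 + 55) = 1/(-6721) = -1/6721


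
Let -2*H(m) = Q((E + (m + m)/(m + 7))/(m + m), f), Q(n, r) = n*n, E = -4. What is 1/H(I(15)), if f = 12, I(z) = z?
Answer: -217800/841 ≈ -258.98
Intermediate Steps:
Q(n, r) = n**2
H(m) = -(-4 + 2*m/(7 + m))**2/(8*m**2) (H(m) = -(-4 + (m + m)/(m + 7))**2/(m + m)**2/2 = -(-4 + (2*m)/(7 + m))**2/(4*m**2)/2 = -(-4 + 2*m/(7 + m))**2/(4*m**2)/2 = -(-4 + 2*m/(7 + m))**2/(8*m**2))
1/H(I(15)) = 1/(-1/2*(14 + 15)**2/(15**2*(7 + 15)**2)) = 1/(-1/2*1/225*29**2/22**2) = 1/(-1/2*1/225*1/484*841) = 1/(-841/217800) = -217800/841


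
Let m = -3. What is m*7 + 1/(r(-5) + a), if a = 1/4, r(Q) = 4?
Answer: -353/17 ≈ -20.765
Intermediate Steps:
a = ¼ ≈ 0.25000
m*7 + 1/(r(-5) + a) = -3*7 + 1/(4 + ¼) = -21 + 1/(17/4) = -21 + 4/17 = -353/17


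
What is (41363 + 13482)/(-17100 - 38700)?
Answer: -10969/11160 ≈ -0.98289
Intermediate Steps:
(41363 + 13482)/(-17100 - 38700) = 54845/(-55800) = 54845*(-1/55800) = -10969/11160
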